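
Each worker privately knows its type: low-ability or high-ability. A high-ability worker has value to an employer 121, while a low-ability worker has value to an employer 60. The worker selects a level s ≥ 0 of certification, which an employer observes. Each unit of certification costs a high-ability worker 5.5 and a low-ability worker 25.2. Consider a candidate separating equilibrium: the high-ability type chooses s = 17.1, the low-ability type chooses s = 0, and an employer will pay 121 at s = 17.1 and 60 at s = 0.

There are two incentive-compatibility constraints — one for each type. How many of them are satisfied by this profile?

1

High-ability type: signal → 121 − 5.5 × 17.1 = 26.95; deviate to 0 → 60. IC fails (26.95 < 60).
Low-ability type: stay at 0 → 60; mimic → 121 − 25.2 × 17.1 = -309.92. IC holds (60 ≥ -309.92).
1 of 2 constraints hold, so this profile is not an equilibrium.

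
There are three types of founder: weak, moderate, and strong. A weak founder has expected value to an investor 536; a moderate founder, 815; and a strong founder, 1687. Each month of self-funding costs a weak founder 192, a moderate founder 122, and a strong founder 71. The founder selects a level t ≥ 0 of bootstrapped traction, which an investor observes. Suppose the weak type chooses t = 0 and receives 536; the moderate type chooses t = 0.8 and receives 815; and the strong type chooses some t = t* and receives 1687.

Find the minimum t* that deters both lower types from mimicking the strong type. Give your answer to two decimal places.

7.95

Moderate type (on-path payoff 815 − 122×0.8 = 717.4) won't mimic when 717.4 ≥ 1687 − 122·t*, i.e. t* ≥ 7.95.
Weak type (on-path payoff 536) won't mimic when 536 ≥ 1687 − 192·t*, i.e. t* ≥ 5.99.
Both must hold, so t* = max(5.99, 7.95) = 7.95. The moderate type's constraint binds.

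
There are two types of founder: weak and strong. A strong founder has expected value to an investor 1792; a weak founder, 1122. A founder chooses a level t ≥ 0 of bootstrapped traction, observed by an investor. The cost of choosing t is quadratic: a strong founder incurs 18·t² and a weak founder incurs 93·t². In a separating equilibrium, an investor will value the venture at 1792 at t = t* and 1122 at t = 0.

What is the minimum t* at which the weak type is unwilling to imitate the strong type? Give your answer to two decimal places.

The weak type at t = 0 receives 1122; imitating at t* yields 1792 − 93·t*².
Indifference: 1122 = 1792 − 93·t*², so t*² = (1792 − 1122) / 93 ≈ 7.2043.
t* = √7.2043 ≈ 2.68.

2.68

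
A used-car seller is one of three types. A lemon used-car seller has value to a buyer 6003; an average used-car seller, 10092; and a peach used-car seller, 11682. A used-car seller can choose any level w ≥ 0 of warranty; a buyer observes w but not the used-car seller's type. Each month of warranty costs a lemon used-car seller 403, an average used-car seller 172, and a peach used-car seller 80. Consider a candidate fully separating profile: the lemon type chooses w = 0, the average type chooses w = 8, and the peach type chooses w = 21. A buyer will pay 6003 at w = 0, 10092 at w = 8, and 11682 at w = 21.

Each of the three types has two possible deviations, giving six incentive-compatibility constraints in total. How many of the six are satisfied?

5

Peach (own payoff 11682 − 80×21 = 10002): to w=0 gives 6003 → no gain ✓; to w=8 gives 10092 − 80×8 = 9452 → no gain ✓.
Lemon (own payoff 6003): to w=8 gives 10092 − 403×8 = 6868 → profitable ✗; to w=21 gives 11682 − 403×21 = 3219 → no gain ✓.
Average (own payoff 10092 − 172×8 = 8716): to w=0 gives 6003 → no gain ✓; to w=21 gives 11682 − 172×21 = 8070 → no gain ✓.
5 of the 6 constraints hold; not an equilibrium.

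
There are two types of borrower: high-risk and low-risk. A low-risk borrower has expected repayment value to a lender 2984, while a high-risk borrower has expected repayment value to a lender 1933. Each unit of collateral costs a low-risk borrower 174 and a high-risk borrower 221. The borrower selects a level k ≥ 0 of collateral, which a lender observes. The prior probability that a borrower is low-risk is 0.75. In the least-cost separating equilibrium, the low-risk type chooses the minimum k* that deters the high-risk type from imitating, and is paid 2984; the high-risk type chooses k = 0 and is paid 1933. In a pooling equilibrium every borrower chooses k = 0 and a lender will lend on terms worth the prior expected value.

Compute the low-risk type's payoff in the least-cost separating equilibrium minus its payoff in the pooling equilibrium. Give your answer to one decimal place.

-564.7

Least-cost separating signal: k* solves 1933 = 2984 − 221·k*, so k* = (2984 − 1933)/221 ≈ 4.7557.
Low-risk type's separating payoff: 2984 − 174 × k* = 2984 − 174 × (2984 − 1933)/221 = 2984 − 182874/221 ≈ 2156.516.
Pooling payoff: 0.75 × 2984 + 0.25 × 1933 = 2721.25.
Difference: 2156.516 − 2721.25 = -564.734, i.e. -564.7 to one decimal place.
The low-risk type would prefer the pooling outcome.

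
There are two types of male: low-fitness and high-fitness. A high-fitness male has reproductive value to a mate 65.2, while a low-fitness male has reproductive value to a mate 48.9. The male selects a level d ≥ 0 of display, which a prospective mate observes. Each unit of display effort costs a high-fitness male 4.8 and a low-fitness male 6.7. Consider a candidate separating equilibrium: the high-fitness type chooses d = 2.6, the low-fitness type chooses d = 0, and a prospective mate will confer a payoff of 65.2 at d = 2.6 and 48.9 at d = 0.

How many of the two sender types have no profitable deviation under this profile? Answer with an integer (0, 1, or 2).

2

High-fitness type: signal → 65.2 − 4.8 × 2.6 = 52.72; deviate to 0 → 48.9. IC holds (52.72 ≥ 48.9).
Low-fitness type: stay at 0 → 48.9; mimic → 65.2 − 6.7 × 2.6 = 47.78. IC holds (48.9 ≥ 47.78).
2 of 2 constraints hold, so this is a separating equilibrium.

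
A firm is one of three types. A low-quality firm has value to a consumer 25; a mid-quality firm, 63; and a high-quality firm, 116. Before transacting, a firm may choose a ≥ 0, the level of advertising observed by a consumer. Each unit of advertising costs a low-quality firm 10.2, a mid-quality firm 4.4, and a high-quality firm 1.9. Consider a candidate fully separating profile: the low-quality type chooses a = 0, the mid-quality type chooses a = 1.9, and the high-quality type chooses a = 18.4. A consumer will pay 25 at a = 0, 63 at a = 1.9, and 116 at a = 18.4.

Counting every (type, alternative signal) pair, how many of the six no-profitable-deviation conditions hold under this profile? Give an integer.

5

Mid-quality (own payoff 63 − 4.4×1.9 = 54.64): to a=0 gives 25 → no gain ✓; to a=18.4 gives 116 − 4.4×18.4 = 35.04 → no gain ✓.
High-quality (own payoff 116 − 1.9×18.4 = 81.04): to a=0 gives 25 → no gain ✓; to a=1.9 gives 63 − 1.9×1.9 = 59.39 → no gain ✓.
Low-quality (own payoff 25): to a=1.9 gives 63 − 10.2×1.9 = 43.62 → profitable ✗; to a=18.4 gives 116 − 10.2×18.4 = -71.68 → no gain ✓.
5 of the 6 constraints hold; not an equilibrium.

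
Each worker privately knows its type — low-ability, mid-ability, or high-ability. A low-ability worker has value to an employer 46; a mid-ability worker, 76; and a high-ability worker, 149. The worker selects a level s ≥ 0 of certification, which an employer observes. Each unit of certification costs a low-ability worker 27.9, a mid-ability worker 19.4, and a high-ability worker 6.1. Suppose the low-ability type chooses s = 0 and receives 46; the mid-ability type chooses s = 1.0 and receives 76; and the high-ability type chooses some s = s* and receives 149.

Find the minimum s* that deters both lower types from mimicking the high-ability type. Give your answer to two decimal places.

Low-ability type (on-path payoff 46) won't mimic when 46 ≥ 149 − 27.9·s*, i.e. s* ≥ 3.69.
Mid-ability type (on-path payoff 76 − 19.4×1.0 = 56.6) won't mimic when 56.6 ≥ 149 − 19.4·s*, i.e. s* ≥ 4.76.
Both must hold, so s* = max(3.69, 4.76) = 4.76. The mid-ability type's constraint binds.

4.76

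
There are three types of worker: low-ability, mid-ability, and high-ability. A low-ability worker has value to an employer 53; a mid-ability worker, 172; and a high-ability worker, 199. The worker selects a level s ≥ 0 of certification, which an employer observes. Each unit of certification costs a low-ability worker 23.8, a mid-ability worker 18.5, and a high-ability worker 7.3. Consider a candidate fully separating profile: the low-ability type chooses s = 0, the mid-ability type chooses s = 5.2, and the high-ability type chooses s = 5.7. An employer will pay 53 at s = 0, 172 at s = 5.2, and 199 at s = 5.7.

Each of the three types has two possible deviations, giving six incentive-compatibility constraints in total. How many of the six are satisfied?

4

Mid-ability (own payoff 172 − 18.5×5.2 = 75.8): to s=0 gives 53 → no gain ✓; to s=5.7 gives 199 − 18.5×5.7 = 93.55 → profitable ✗.
High-ability (own payoff 199 − 7.3×5.7 = 157.39): to s=0 gives 53 → no gain ✓; to s=5.2 gives 172 − 7.3×5.2 = 134.04 → no gain ✓.
Low-ability (own payoff 53): to s=5.2 gives 172 − 23.8×5.2 = 48.24 → no gain ✓; to s=5.7 gives 199 − 23.8×5.7 = 63.34 → profitable ✗.
4 of the 6 constraints hold; not an equilibrium.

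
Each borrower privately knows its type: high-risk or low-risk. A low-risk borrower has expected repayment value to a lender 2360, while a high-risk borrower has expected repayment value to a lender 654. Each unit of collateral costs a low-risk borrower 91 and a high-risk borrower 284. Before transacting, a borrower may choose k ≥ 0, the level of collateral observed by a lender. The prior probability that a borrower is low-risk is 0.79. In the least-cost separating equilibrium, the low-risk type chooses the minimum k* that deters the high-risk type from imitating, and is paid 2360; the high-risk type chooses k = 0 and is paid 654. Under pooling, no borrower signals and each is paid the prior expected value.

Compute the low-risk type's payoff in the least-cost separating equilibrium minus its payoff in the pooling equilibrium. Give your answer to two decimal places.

Least-cost separating signal: k* solves 654 = 2360 − 284·k*, so k* = (2360 − 654)/284 ≈ 6.0070.
Low-risk type's separating payoff: 2360 − 91 × k* = 2360 − 91 × (2360 − 654)/284 = 2360 − 155246/284 ≈ 1813.3592.
Pooling payoff: 0.79 × 2360 + 0.21 × 654 = 2001.74.
Difference: 1813.3592 − 2001.74 = -188.3808, i.e. -188.38 to two decimal places.
The low-risk type would prefer the pooling outcome.

-188.38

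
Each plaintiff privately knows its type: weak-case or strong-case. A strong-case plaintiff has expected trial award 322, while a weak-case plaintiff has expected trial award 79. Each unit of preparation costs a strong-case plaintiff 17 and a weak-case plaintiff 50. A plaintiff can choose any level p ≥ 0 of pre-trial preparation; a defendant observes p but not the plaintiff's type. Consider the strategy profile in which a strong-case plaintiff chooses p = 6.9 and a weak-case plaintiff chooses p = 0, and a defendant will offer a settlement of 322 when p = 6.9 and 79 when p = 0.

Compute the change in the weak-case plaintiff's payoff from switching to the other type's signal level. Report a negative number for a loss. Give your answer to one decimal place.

-102.0

Playing p = 0 the weak-case plaintiff receives 79.
Deviating to p = 6.9 brings payment 322 at cost 50 × 6.9 = 345, netting -23.
Gain from deviating: -23 − 79 = -102.0.
The gain is negative, so the weak-case type's incentive-compatibility constraint is satisfied.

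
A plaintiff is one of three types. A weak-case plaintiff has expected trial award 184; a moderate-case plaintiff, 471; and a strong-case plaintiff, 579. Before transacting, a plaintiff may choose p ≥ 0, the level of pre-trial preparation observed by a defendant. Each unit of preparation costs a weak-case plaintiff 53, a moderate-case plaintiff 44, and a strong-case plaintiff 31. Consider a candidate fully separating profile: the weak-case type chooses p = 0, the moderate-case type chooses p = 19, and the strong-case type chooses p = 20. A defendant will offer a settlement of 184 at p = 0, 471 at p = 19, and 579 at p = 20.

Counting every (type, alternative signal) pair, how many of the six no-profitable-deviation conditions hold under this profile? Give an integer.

Moderate-case (own payoff 471 − 44×19 = -365): to p=0 gives 184 → profitable ✗; to p=20 gives 579 − 44×20 = -301 → profitable ✗.
Strong-case (own payoff 579 − 31×20 = -41): to p=0 gives 184 → profitable ✗; to p=19 gives 471 − 31×19 = -118 → no gain ✓.
Weak-case (own payoff 184): to p=19 gives 471 − 53×19 = -536 → no gain ✓; to p=20 gives 579 − 53×20 = -481 → no gain ✓.
3 of the 6 constraints hold; not an equilibrium.

3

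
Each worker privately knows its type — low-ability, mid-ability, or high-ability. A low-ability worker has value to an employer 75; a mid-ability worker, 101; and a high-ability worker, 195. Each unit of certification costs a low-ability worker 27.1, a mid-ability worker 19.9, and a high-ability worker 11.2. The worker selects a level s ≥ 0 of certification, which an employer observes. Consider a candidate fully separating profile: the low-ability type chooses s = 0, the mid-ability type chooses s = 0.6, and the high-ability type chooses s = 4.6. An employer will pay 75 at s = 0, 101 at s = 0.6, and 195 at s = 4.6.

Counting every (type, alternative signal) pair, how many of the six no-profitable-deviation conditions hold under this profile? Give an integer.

Low-ability (own payoff 75): to s=0.6 gives 101 − 27.1×0.6 = 84.74 → profitable ✗; to s=4.6 gives 195 − 27.1×4.6 = 70.34 → no gain ✓.
Mid-ability (own payoff 101 − 19.9×0.6 = 89.06): to s=0 gives 75 → no gain ✓; to s=4.6 gives 195 − 19.9×4.6 = 103.46 → profitable ✗.
High-ability (own payoff 195 − 11.2×4.6 = 143.48): to s=0 gives 75 → no gain ✓; to s=0.6 gives 101 − 11.2×0.6 = 94.28 → no gain ✓.
4 of the 6 constraints hold; not an equilibrium.

4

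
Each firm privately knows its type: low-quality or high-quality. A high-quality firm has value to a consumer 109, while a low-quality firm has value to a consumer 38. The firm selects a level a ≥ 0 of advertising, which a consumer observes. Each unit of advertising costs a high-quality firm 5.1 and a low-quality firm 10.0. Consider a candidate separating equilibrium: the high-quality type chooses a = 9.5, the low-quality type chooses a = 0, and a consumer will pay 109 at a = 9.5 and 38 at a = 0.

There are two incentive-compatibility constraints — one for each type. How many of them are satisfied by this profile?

2

Low-quality type: stay at 0 → 38; mimic → 109 − 10.0 × 9.5 = 14. IC holds (38 ≥ 14).
High-quality type: signal → 109 − 5.1 × 9.5 = 60.55; deviate to 0 → 38. IC holds (60.55 ≥ 38).
2 of 2 constraints hold, so this is a separating equilibrium.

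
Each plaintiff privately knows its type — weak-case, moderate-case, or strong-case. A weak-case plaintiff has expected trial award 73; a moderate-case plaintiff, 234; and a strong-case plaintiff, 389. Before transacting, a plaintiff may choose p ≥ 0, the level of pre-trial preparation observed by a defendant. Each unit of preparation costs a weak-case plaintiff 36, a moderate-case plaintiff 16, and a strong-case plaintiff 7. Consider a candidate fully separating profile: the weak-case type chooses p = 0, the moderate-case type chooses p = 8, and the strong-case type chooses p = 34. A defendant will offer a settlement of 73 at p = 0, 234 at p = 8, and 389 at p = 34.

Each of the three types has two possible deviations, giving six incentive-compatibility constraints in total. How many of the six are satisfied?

Moderate-case (own payoff 234 − 16×8 = 106): to p=0 gives 73 → no gain ✓; to p=34 gives 389 − 16×34 = -155 → no gain ✓.
Strong-case (own payoff 389 − 7×34 = 151): to p=0 gives 73 → no gain ✓; to p=8 gives 234 − 7×8 = 178 → profitable ✗.
Weak-case (own payoff 73): to p=8 gives 234 − 36×8 = -54 → no gain ✓; to p=34 gives 389 − 36×34 = -835 → no gain ✓.
5 of the 6 constraints hold; not an equilibrium.

5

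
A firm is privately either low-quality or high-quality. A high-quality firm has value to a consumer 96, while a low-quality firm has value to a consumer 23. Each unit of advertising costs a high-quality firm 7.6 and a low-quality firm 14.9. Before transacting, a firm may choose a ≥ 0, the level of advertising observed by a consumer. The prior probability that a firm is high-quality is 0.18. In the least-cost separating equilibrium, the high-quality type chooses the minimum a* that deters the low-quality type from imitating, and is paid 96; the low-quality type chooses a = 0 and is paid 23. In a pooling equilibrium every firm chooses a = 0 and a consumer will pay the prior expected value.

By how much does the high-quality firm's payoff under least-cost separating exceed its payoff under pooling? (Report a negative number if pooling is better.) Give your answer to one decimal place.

Least-cost separating signal: a* solves 23 = 96 − 14.9·a*, so a* = (96 − 23)/14.9 ≈ 4.8993.
High-quality type's separating payoff: 96 − 7.6 × a* = 96 − 7.6 × (96 − 23)/14.9 = 96 − 554.8/14.9 ≈ 58.765.
Pooling payoff: 0.18 × 96 + 0.82 × 23 = 36.14.
Difference: 58.765 − 36.14 = 22.625, i.e. 22.6 to one decimal place.
The high-quality type prefers to separate.

22.6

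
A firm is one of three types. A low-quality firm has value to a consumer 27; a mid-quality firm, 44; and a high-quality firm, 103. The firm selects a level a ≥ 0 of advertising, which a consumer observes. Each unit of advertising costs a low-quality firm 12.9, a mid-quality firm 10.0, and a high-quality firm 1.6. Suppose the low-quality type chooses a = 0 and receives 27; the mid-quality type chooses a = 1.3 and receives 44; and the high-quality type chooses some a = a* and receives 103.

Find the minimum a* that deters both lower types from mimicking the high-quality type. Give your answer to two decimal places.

Low-quality type (on-path payoff 27) won't mimic when 27 ≥ 103 − 12.9·a*, i.e. a* ≥ 5.89.
Mid-quality type (on-path payoff 44 − 10.0×1.3 = 31) won't mimic when 31 ≥ 103 − 10.0·a*, i.e. a* ≥ 7.20.
Both must hold, so a* = max(5.89, 7.20) = 7.20. The mid-quality type's constraint binds.

7.20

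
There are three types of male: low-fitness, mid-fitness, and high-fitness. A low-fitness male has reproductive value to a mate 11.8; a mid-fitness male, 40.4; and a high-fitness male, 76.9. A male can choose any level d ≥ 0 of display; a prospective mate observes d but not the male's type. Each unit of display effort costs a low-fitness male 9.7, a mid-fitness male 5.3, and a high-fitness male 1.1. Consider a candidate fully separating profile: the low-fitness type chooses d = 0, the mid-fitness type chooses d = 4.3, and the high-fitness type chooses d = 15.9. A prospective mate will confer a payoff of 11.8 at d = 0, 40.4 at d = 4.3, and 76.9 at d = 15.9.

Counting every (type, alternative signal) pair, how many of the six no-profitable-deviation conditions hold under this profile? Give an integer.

6

High-fitness (own payoff 76.9 − 1.1×15.9 = 59.41): to d=0 gives 11.8 → no gain ✓; to d=4.3 gives 40.4 − 1.1×4.3 = 35.67 → no gain ✓.
Low-fitness (own payoff 11.8): to d=4.3 gives 40.4 − 9.7×4.3 = -1.31 → no gain ✓; to d=15.9 gives 76.9 − 9.7×15.9 = -77.33 → no gain ✓.
Mid-fitness (own payoff 40.4 − 5.3×4.3 = 17.61): to d=0 gives 11.8 → no gain ✓; to d=15.9 gives 76.9 − 5.3×15.9 = -7.37 → no gain ✓.
6 of the 6 constraints hold; this profile is a separating equilibrium.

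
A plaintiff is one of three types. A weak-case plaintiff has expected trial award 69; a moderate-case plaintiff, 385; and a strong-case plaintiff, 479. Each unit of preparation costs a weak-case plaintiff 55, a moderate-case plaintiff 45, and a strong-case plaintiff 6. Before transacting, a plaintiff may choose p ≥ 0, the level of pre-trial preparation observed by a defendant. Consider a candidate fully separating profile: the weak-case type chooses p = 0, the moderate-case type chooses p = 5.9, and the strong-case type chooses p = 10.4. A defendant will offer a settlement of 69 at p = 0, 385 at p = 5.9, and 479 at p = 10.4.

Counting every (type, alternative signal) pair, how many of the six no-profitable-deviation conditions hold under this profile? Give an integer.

6

Moderate-case (own payoff 385 − 45×5.9 = 119.5): to p=0 gives 69 → no gain ✓; to p=10.4 gives 479 − 45×10.4 = 11 → no gain ✓.
Strong-case (own payoff 479 − 6×10.4 = 416.6): to p=0 gives 69 → no gain ✓; to p=5.9 gives 385 − 6×5.9 = 349.6 → no gain ✓.
Weak-case (own payoff 69): to p=5.9 gives 385 − 55×5.9 = 60.5 → no gain ✓; to p=10.4 gives 479 − 55×10.4 = -93 → no gain ✓.
6 of the 6 constraints hold; this profile is a separating equilibrium.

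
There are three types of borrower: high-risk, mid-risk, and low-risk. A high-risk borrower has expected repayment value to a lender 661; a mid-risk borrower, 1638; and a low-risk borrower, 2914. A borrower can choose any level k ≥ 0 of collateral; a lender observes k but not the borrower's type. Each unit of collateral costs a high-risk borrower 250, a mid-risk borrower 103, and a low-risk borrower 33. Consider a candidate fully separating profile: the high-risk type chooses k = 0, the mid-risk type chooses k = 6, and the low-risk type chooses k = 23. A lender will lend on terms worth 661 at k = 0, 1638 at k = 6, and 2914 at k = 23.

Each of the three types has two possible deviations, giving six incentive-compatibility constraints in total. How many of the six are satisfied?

Low-risk (own payoff 2914 − 33×23 = 2155): to k=0 gives 661 → no gain ✓; to k=6 gives 1638 − 33×6 = 1440 → no gain ✓.
High-risk (own payoff 661): to k=6 gives 1638 − 250×6 = 138 → no gain ✓; to k=23 gives 2914 − 250×23 = -2836 → no gain ✓.
Mid-risk (own payoff 1638 − 103×6 = 1020): to k=0 gives 661 → no gain ✓; to k=23 gives 2914 − 103×23 = 545 → no gain ✓.
6 of the 6 constraints hold; this profile is a separating equilibrium.

6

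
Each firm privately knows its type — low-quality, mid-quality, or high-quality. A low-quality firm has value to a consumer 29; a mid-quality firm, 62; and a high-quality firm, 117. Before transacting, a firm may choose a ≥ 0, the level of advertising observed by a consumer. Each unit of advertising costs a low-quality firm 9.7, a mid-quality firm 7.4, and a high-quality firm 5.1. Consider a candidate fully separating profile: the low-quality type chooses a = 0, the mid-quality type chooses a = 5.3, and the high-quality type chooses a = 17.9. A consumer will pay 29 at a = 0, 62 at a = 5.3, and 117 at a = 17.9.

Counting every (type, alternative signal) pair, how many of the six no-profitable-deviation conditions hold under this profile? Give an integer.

High-quality (own payoff 117 − 5.1×17.9 = 25.71): to a=0 gives 29 → profitable ✗; to a=5.3 gives 62 − 5.1×5.3 = 34.97 → profitable ✗.
Low-quality (own payoff 29): to a=5.3 gives 62 − 9.7×5.3 = 10.59 → no gain ✓; to a=17.9 gives 117 − 9.7×17.9 = -56.63 → no gain ✓.
Mid-quality (own payoff 62 − 7.4×5.3 = 22.78): to a=0 gives 29 → profitable ✗; to a=17.9 gives 117 − 7.4×17.9 = -15.46 → no gain ✓.
3 of the 6 constraints hold; not an equilibrium.

3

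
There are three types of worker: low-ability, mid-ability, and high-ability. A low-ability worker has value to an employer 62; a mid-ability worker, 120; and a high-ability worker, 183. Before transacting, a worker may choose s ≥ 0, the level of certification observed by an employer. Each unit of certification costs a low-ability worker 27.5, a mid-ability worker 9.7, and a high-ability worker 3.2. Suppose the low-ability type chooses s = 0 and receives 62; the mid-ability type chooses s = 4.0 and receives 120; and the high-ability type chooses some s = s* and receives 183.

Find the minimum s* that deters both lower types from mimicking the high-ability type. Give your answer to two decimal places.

Mid-ability type (on-path payoff 120 − 9.7×4.0 = 81.2) won't mimic when 81.2 ≥ 183 − 9.7·s*, i.e. s* ≥ 10.49.
Low-ability type (on-path payoff 62) won't mimic when 62 ≥ 183 − 27.5·s*, i.e. s* ≥ 4.40.
Both must hold, so s* = max(4.40, 10.49) = 10.49. The mid-ability type's constraint binds.

10.49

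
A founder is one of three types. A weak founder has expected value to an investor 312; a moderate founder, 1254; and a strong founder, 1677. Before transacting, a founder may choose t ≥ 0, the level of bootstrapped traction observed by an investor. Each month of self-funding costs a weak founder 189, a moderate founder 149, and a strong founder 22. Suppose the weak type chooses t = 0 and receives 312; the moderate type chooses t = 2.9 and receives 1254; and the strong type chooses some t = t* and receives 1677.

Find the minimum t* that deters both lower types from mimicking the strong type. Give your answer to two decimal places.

7.22

Moderate type (on-path payoff 1254 − 149×2.9 = 821.9) won't mimic when 821.9 ≥ 1677 − 149·t*, i.e. t* ≥ 5.74.
Weak type (on-path payoff 312) won't mimic when 312 ≥ 1677 − 189·t*, i.e. t* ≥ 7.22.
Both must hold, so t* = max(7.22, 5.74) = 7.22. The weak type's constraint binds.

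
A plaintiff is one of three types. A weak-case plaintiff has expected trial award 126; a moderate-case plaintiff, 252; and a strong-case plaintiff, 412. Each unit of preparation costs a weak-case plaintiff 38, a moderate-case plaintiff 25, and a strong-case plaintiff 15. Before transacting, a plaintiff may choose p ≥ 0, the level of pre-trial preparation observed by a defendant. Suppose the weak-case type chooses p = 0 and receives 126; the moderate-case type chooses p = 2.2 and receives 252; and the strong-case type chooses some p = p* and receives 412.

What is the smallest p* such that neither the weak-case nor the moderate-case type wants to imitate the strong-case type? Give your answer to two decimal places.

Moderate-case type (on-path payoff 252 − 25×2.2 = 197) won't mimic when 197 ≥ 412 − 25·p*, i.e. p* ≥ 8.60.
Weak-case type (on-path payoff 126) won't mimic when 126 ≥ 412 − 38·p*, i.e. p* ≥ 7.53.
Both must hold, so p* = max(7.53, 8.60) = 8.60. The moderate-case type's constraint binds.

8.60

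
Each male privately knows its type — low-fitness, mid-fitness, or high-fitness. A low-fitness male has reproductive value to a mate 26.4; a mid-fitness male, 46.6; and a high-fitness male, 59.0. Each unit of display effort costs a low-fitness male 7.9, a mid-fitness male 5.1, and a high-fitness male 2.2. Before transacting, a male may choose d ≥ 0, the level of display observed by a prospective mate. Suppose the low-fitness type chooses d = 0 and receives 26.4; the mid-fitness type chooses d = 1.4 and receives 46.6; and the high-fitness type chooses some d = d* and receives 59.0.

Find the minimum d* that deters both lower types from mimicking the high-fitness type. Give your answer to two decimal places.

4.13

Mid-fitness type (on-path payoff 46.6 − 5.1×1.4 = 39.46) won't mimic when 39.46 ≥ 59.0 − 5.1·d*, i.e. d* ≥ 3.83.
Low-fitness type (on-path payoff 26.4) won't mimic when 26.4 ≥ 59.0 − 7.9·d*, i.e. d* ≥ 4.13.
Both must hold, so d* = max(4.13, 3.83) = 4.13. The low-fitness type's constraint binds.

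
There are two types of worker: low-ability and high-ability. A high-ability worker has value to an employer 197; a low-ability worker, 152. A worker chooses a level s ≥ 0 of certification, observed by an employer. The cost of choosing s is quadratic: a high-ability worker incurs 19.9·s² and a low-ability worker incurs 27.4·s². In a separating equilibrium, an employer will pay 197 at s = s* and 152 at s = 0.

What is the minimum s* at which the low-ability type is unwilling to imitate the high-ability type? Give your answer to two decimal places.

The low-ability type at s = 0 receives 152; imitating at s* yields 197 − 27.4·s*².
Indifference: 152 = 197 − 27.4·s*², so s*² = (197 − 152) / 27.4 ≈ 1.6423.
s* = √1.6423 ≈ 1.28.

1.28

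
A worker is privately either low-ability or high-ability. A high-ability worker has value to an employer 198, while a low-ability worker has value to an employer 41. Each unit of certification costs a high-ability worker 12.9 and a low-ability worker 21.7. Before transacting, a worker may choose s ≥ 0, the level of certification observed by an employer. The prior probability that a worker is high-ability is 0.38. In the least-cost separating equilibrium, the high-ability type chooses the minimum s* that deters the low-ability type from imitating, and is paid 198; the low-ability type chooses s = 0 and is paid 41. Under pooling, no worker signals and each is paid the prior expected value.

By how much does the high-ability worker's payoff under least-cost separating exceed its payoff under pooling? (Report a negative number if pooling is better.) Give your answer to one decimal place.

4.0

Least-cost separating signal: s* solves 41 = 198 − 21.7·s*, so s* = (198 − 41)/21.7 ≈ 7.2350.
High-ability type's separating payoff: 198 − 12.9 × s* = 198 − 12.9 × (198 − 41)/21.7 = 198 − 2025.3/21.7 ≈ 104.668.
Pooling payoff: 0.38 × 198 + 0.62 × 41 = 100.66.
Difference: 104.668 − 100.66 = 4.008, i.e. 4.0 to one decimal place.
The high-ability type prefers to separate.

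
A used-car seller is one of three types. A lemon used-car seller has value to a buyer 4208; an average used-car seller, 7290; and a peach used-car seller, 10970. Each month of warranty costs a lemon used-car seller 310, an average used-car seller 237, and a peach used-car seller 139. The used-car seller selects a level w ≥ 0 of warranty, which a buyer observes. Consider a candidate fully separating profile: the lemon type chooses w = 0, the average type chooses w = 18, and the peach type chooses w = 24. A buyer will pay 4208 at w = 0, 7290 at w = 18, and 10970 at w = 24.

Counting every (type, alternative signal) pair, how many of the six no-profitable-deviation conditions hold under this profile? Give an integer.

Lemon (own payoff 4208): to w=18 gives 7290 − 310×18 = 1710 → no gain ✓; to w=24 gives 10970 − 310×24 = 3530 → no gain ✓.
Average (own payoff 7290 − 237×18 = 3024): to w=0 gives 4208 → profitable ✗; to w=24 gives 10970 − 237×24 = 5282 → profitable ✗.
Peach (own payoff 10970 − 139×24 = 7634): to w=0 gives 4208 → no gain ✓; to w=18 gives 7290 − 139×18 = 4788 → no gain ✓.
4 of the 6 constraints hold; not an equilibrium.

4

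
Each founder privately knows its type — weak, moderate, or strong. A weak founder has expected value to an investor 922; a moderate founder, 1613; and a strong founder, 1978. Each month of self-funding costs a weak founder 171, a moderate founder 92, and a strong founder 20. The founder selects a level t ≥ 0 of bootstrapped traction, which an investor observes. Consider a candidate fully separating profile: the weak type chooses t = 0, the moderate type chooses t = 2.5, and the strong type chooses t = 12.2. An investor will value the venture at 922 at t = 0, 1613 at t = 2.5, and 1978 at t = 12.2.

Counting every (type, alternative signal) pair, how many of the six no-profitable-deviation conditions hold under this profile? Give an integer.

5

Moderate (own payoff 1613 − 92×2.5 = 1383): to t=0 gives 922 → no gain ✓; to t=12.2 gives 1978 − 92×12.2 = 855.6 → no gain ✓.
Weak (own payoff 922): to t=2.5 gives 1613 − 171×2.5 = 1185.5 → profitable ✗; to t=12.2 gives 1978 − 171×12.2 = -108.2 → no gain ✓.
Strong (own payoff 1978 − 20×12.2 = 1734): to t=0 gives 922 → no gain ✓; to t=2.5 gives 1613 − 20×2.5 = 1563 → no gain ✓.
5 of the 6 constraints hold; not an equilibrium.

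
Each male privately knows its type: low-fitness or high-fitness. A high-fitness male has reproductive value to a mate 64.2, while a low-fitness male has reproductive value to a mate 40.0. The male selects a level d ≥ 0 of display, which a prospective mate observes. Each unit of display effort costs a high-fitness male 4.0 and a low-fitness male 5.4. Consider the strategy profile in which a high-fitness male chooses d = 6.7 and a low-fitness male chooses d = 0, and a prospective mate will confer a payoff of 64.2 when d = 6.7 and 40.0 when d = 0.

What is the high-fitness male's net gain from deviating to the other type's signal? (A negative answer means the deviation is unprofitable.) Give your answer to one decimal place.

2.6

Playing d = 6.7 the high-fitness male receives 64.2 − 4.0 × 6.7 = 37.4.
Deviating to d = 0 yields 40.0 instead.
Gain from deviating: 40.0 − 37.4 = 2.6.
The gain is positive, so the high-fitness type's incentive-compatibility constraint is violated — this profile is not a separating equilibrium.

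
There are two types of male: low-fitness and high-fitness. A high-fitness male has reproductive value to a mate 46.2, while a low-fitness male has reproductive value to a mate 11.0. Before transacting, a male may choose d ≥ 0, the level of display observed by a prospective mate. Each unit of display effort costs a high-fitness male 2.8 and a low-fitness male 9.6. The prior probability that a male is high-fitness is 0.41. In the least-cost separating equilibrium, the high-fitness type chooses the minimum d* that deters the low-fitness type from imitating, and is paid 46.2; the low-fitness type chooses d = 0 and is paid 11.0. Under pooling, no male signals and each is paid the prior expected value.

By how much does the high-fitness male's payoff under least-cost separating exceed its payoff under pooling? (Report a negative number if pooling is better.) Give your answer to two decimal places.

Least-cost separating signal: d* solves 11.0 = 46.2 − 9.6·d*, so d* = (46.2 − 11.0)/9.6 ≈ 3.6667.
High-fitness type's separating payoff: 46.2 − 2.8 × d* = 46.2 − 2.8 × (46.2 − 11.0)/9.6 = 46.2 − 98.56/9.6 ≈ 35.9333.
Pooling payoff: 0.41 × 46.2 + 0.59 × 11.0 = 25.432.
Difference: 35.9333 − 25.432 = 10.5013, i.e. 10.50 to two decimal places.
The high-fitness type prefers to separate.

10.50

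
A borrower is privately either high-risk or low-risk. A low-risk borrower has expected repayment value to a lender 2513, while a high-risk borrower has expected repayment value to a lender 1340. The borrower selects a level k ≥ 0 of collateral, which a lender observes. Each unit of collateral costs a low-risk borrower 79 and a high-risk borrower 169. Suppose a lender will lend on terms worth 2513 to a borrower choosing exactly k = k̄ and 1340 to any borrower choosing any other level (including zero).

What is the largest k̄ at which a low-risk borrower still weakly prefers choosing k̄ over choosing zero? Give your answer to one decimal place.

14.8

Choosing k̄ yields the low-risk type 2513 − 79·k̄; choosing zero yields 1340.
The low-risk type is indifferent at 2513 − 79·k̄ = 1340, i.e. k̄ = (2513 − 1340) / 79 ≈ 14.8.
For any k̄ above 14.8 the low-risk type would rather pool at zero, so separation collapses.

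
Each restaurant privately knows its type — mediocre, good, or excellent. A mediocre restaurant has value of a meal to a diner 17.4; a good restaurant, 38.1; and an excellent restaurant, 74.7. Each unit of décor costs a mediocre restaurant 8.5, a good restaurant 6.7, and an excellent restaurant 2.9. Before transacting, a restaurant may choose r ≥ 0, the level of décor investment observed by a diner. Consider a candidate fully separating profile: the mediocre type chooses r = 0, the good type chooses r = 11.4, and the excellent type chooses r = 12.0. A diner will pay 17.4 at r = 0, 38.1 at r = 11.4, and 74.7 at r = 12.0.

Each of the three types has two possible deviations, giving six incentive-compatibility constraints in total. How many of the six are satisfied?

4

Excellent (own payoff 74.7 − 2.9×12.0 = 39.9): to r=0 gives 17.4 → no gain ✓; to r=11.4 gives 38.1 − 2.9×11.4 = 5.04 → no gain ✓.
Good (own payoff 38.1 − 6.7×11.4 = -38.28): to r=0 gives 17.4 → profitable ✗; to r=12.0 gives 74.7 − 6.7×12.0 = -5.7 → profitable ✗.
Mediocre (own payoff 17.4): to r=11.4 gives 38.1 − 8.5×11.4 = -58.8 → no gain ✓; to r=12.0 gives 74.7 − 8.5×12.0 = -27.3 → no gain ✓.
4 of the 6 constraints hold; not an equilibrium.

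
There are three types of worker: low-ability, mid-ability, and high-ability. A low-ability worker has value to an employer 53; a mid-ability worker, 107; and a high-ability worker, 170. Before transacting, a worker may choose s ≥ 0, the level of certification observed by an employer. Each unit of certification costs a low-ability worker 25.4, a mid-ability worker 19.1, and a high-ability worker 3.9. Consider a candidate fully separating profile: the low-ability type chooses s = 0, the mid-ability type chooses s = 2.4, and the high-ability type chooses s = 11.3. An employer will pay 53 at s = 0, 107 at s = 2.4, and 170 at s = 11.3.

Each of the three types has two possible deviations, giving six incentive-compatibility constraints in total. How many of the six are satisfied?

Low-ability (own payoff 53): to s=2.4 gives 107 − 25.4×2.4 = 46.04 → no gain ✓; to s=11.3 gives 170 − 25.4×11.3 = -117.02 → no gain ✓.
Mid-ability (own payoff 107 − 19.1×2.4 = 61.16): to s=0 gives 53 → no gain ✓; to s=11.3 gives 170 − 19.1×11.3 = -45.83 → no gain ✓.
High-ability (own payoff 170 − 3.9×11.3 = 125.93): to s=0 gives 53 → no gain ✓; to s=2.4 gives 107 − 3.9×2.4 = 97.64 → no gain ✓.
6 of the 6 constraints hold; this profile is a separating equilibrium.

6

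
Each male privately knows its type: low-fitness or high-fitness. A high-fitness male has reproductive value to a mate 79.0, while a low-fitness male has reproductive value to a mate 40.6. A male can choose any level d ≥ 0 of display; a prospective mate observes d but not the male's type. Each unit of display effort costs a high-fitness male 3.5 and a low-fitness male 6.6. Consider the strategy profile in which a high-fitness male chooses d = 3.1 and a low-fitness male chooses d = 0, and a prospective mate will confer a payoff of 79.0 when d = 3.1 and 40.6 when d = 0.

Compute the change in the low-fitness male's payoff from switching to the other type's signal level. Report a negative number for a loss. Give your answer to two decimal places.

17.94

Playing d = 0 the low-fitness male receives 40.6.
Deviating to d = 3.1 brings payment 79.0 at cost 6.6 × 3.1 = 20.46, netting 58.54.
Gain from deviating: 58.54 − 40.6 = 17.94.
The gain is positive, so the low-fitness type's incentive-compatibility constraint is violated — this profile is not a separating equilibrium.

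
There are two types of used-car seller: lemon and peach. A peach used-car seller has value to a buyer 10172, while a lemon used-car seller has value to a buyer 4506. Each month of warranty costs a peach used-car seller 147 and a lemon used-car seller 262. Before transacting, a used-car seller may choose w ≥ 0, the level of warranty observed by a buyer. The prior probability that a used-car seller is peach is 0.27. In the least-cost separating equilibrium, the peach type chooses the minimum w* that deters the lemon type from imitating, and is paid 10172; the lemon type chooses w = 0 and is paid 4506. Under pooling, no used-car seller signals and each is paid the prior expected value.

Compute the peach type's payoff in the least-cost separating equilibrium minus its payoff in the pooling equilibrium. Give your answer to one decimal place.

957.2

Least-cost separating signal: w* solves 4506 = 10172 − 262·w*, so w* = (10172 − 4506)/262 ≈ 21.6260.
Peach type's separating payoff: 10172 − 147 × w* = 10172 − 147 × (10172 − 4506)/262 = 10172 − 832902/262 ≈ 6992.985.
Pooling payoff: 0.27 × 10172 + 0.73 × 4506 = 6035.82.
Difference: 6992.985 − 6035.82 = 957.165, i.e. 957.2 to one decimal place.
The peach type prefers to separate.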